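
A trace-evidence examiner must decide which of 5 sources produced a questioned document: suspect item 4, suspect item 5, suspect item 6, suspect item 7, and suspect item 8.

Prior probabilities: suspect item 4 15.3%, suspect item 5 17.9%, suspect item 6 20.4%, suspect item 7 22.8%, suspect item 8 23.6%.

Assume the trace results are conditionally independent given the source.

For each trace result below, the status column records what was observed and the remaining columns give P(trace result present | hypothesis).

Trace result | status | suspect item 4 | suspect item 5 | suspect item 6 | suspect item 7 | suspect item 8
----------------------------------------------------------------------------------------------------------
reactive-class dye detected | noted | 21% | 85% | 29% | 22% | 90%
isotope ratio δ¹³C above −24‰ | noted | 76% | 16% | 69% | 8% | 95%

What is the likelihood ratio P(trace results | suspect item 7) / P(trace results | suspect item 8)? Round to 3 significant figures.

Joint likelihood of the trace result pattern under each hypothesis:
  suspect item 7: 0.22 × 0.08 = 0.0176
  suspect item 8: 0.90 × 0.95 = 0.855
Bayes factor = 0.0176 / 0.855 ≈ 0.0206

0.0206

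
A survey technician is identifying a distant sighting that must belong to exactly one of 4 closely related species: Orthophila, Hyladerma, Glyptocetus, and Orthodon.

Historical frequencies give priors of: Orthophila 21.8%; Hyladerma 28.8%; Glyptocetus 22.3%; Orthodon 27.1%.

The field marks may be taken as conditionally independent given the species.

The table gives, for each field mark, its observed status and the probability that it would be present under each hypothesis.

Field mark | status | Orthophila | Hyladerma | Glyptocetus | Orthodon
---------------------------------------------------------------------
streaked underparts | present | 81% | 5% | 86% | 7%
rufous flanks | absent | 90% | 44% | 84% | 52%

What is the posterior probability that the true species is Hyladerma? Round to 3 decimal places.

0.123

For each hypothesis, the unnormalized posterior weight is prior × product of the field mark likelihoods (using 1 − P(present | H) for each absent field mark):
  Orthophila: 0.218 × 0.81 × (1 − 0.90) = 0.017658
  Hyladerma: 0.288 × 0.05 × (1 − 0.44) = 0.008064
  Glyptocetus: 0.223 × 0.86 × (1 − 0.84) = 0.030685
  Orthodon: 0.271 × 0.07 × (1 − 0.52) = 0.0091056
Marginal likelihood of the evidence = 0.065512.
P(Hyladerma | evidence) = 0.008064 / 0.065512 ≈ 0.123.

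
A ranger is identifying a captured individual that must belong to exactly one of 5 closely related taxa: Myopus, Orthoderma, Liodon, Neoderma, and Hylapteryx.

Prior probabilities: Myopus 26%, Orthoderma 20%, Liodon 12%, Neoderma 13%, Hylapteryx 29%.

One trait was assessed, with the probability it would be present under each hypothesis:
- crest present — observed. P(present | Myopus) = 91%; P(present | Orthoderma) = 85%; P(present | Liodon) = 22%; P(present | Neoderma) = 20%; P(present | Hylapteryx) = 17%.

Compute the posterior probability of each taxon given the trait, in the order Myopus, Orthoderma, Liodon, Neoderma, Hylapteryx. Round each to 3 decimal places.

0.465, 0.334, 0.052, 0.051, 0.097

Multiply each prior by the likelihood of the trait:
  Myopus: 0.26 × 0.91 = 0.2366
  Orthoderma: 0.20 × 0.85 = 0.17
  Liodon: 0.12 × 0.22 = 0.0264
  Neoderma: 0.13 × 0.20 = 0.026
  Hylapteryx: 0.29 × 0.17 = 0.0493
Marginal likelihood of the evidence = 0.5083.
P(Myopus | evidence) = 0.2366 / 0.5083 ≈ 0.465
P(Orthoderma | evidence) = 0.17 / 0.5083 ≈ 0.334
P(Liodon | evidence) = 0.0264 / 0.5083 ≈ 0.052
P(Neoderma | evidence) = 0.026 / 0.5083 ≈ 0.051
P(Hylapteryx | evidence) = 0.0493 / 0.5083 ≈ 0.097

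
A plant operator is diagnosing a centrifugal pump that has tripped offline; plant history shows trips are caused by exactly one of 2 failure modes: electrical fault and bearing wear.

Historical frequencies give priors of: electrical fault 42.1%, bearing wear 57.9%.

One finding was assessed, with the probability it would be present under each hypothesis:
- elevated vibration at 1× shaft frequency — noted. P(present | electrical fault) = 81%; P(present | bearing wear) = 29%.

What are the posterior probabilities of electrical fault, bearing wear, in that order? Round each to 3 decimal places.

By Bayes' rule, the unnormalized weight for each hypothesis is prior × likelihood:
  electrical fault: 0.421 × 0.81 = 0.34101
  bearing wear: 0.579 × 0.29 = 0.16791
The unnormalized weights sum to 0.50892.
P(electrical fault | evidence) = 0.34101 / 0.50892 ≈ 0.670
P(bearing wear | evidence) = 0.16791 / 0.50892 ≈ 0.330

0.670, 0.330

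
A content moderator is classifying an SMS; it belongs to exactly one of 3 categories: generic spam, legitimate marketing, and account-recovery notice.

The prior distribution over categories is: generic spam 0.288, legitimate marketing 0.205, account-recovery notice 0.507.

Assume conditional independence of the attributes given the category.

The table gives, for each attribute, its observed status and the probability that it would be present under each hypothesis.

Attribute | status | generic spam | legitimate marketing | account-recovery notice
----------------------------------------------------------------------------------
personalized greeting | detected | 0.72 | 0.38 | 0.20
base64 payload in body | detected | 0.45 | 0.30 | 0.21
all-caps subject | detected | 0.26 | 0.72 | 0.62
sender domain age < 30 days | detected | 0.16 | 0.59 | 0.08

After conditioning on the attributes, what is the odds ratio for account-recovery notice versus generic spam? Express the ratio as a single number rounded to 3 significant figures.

Posterior odds equal prior odds times the likelihood ratio; only the two competing hypotheses matter.
  account-recovery notice: 0.507 × 0.20 × 0.21 × 0.62 × 0.08 = 0.0010562
  generic spam: 0.288 × 0.72 × 0.45 × 0.26 × 0.16 = 0.0038818
Odds(account-recovery notice : generic spam) = 0.0010562 / 0.0038818 ≈ 0.272.

0.272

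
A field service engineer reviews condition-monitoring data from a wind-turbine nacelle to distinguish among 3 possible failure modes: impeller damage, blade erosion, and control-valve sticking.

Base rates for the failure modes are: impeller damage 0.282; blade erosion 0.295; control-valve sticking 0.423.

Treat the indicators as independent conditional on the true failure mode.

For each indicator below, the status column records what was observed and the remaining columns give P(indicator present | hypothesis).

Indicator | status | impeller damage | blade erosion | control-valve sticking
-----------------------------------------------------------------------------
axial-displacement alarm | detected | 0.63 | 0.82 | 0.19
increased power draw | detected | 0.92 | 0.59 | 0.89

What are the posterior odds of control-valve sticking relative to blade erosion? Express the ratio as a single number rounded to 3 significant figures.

0.501

Posterior odds equal prior odds times the likelihood ratio; only the two competing hypotheses matter.
  control-valve sticking: 0.423 × 0.19 × 0.89 = 0.071529
  blade erosion: 0.295 × 0.82 × 0.59 = 0.14272
Odds(control-valve sticking : blade erosion) = 0.071529 / 0.14272 ≈ 0.501.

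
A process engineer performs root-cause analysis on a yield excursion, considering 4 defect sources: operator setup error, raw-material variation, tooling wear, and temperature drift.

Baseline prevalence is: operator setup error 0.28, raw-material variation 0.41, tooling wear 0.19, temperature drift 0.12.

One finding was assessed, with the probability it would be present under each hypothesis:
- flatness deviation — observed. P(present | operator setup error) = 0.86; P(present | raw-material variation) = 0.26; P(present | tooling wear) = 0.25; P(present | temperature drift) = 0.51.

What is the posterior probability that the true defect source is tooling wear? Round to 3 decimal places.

0.104

For each hypothesis, the unnormalized posterior weight is prior × likelihood:
  operator setup error: 0.28 × 0.86 = 0.2408
  raw-material variation: 0.41 × 0.26 = 0.1066
  tooling wear: 0.19 × 0.25 = 0.0475
  temperature drift: 0.12 × 0.51 = 0.0612
Marginal likelihood of the evidence = 0.4561.
P(tooling wear | evidence) = 0.0475 / 0.4561 ≈ 0.104.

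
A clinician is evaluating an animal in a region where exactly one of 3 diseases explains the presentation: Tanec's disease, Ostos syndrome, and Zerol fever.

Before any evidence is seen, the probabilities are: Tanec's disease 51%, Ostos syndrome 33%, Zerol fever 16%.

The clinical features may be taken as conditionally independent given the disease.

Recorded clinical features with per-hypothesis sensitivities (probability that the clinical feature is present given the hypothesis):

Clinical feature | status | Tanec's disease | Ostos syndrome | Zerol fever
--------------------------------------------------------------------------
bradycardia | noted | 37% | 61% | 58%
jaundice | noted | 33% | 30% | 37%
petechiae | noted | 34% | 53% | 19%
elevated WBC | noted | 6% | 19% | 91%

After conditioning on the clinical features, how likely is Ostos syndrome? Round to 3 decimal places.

Multiply each prior by the joint likelihood of the clinical feature pattern:
  Tanec's disease: 0.51 × 0.37 × 0.33 × 0.34 × 0.06 = 0.0012703
  Ostos syndrome: 0.33 × 0.61 × 0.30 × 0.53 × 0.19 = 0.0060813
  Zerol fever: 0.16 × 0.58 × 0.37 × 0.19 × 0.91 = 0.0059367
The unnormalized weights sum to 0.013288.
P(Ostos syndrome | evidence) = 0.0060813 / 0.013288 ≈ 0.458.

0.458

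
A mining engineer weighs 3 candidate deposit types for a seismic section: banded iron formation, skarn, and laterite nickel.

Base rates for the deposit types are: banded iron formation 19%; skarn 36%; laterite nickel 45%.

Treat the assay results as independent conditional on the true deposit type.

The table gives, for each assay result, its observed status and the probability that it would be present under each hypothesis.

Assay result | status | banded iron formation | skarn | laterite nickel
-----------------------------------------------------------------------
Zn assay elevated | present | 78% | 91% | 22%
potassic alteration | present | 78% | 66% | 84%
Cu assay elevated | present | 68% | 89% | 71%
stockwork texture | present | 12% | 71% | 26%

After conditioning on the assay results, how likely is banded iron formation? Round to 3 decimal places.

By Bayes' rule with conditional independence, the unnormalized weight for each hypothesis is prior × ∏ likelihoods:
  banded iron formation: 0.19 × 0.78 × 0.78 × 0.68 × 0.12 = 0.0094326
  skarn: 0.36 × 0.91 × 0.66 × 0.89 × 0.71 = 0.13663
  laterite nickel: 0.45 × 0.22 × 0.84 × 0.71 × 0.26 = 0.015351
Marginal likelihood of the evidence = 0.16141.
P(banded iron formation | evidence) = 0.0094326 / 0.16141 ≈ 0.058.

0.058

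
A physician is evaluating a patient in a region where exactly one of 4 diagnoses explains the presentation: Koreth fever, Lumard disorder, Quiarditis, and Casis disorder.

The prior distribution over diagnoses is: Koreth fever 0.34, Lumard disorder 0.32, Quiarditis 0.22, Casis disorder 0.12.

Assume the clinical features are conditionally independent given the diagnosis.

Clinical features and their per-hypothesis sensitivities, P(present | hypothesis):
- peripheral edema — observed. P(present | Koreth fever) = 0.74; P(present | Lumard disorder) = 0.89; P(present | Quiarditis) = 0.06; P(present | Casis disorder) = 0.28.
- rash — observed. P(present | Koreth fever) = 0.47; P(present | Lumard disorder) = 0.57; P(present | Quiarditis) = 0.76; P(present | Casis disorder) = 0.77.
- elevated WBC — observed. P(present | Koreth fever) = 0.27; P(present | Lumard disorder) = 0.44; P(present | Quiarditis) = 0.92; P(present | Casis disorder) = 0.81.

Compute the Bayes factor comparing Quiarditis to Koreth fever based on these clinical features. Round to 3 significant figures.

0.447

Take the product of per-clinical feature likelihoods under each hypothesis, then divide.
  Quiarditis: 0.06 × 0.76 × 0.92 = 0.041952
  Koreth fever: 0.74 × 0.47 × 0.27 = 0.093906
Bayes factor = 0.041952 / 0.093906 ≈ 0.447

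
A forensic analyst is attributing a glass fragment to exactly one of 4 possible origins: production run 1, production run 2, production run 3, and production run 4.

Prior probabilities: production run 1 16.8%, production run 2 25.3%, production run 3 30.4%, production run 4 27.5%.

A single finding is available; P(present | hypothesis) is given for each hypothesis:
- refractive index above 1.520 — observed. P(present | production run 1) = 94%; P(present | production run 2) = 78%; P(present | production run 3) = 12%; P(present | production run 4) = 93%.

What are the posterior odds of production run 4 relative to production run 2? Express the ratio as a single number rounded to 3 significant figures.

Unnormalized posterior weight (prior times the finding likelihood) for each of the two hypotheses:
  production run 4: 0.275 × 0.93 = 0.25575
  production run 2: 0.253 × 0.78 = 0.19734
Posterior odds = 0.25575 / 0.19734 ≈ 1.30.

1.30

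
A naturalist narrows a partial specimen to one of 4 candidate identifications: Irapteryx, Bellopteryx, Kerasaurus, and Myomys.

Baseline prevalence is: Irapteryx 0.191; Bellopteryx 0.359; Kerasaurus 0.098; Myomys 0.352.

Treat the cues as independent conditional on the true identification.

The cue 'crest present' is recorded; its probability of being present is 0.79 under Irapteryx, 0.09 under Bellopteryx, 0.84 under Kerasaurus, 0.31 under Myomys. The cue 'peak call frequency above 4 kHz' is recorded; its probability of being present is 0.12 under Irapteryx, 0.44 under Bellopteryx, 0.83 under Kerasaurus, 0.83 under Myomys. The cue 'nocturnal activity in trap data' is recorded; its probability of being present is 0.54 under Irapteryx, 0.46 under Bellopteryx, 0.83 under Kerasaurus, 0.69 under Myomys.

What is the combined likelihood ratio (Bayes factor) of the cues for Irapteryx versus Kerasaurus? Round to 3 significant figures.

0.0885

Take the product of per-cue likelihoods under each hypothesis, then divide.
  Irapteryx: 0.79 × 0.12 × 0.54 = 0.051192
  Kerasaurus: 0.84 × 0.83 × 0.83 = 0.57868
Bayes factor = 0.051192 / 0.57868 ≈ 0.0885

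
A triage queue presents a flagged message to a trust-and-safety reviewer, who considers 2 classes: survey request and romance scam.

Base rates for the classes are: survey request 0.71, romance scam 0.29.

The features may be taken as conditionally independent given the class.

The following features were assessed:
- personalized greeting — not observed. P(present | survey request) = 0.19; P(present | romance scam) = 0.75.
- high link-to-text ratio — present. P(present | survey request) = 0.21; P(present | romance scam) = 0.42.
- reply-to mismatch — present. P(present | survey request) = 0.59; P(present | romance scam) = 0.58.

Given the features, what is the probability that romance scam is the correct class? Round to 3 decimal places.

By Bayes' rule with conditional independence, the unnormalized weight for each hypothesis is prior × ∏ likelihoods (using 1 − P(present | H) for each absent feature):
  survey request: 0.71 × (1 − 0.19) × 0.21 × 0.59 = 0.071255
  romance scam: 0.29 × (1 − 0.75) × 0.42 × 0.58 = 0.017661
Normalizing constant Z = 0.071255 + 0.017661 = 0.088916.
P(romance scam | evidence) = 0.017661 / 0.088916 ≈ 0.199.

0.199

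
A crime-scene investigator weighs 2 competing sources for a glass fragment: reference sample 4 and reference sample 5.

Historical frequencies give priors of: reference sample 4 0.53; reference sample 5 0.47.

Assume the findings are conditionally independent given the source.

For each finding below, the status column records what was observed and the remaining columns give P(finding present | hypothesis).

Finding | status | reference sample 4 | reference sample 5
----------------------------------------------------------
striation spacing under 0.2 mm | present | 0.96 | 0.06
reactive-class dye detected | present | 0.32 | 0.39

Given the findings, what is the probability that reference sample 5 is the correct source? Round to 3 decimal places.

For each hypothesis, the unnormalized posterior weight is prior × product of the finding likelihoods:
  reference sample 4: 0.53 × 0.96 × 0.32 = 0.16282
  reference sample 5: 0.47 × 0.06 × 0.39 = 0.010998
The unnormalized weights sum to 0.17381.
P(reference sample 5 | evidence) = 0.010998 / 0.17381 ≈ 0.063.

0.063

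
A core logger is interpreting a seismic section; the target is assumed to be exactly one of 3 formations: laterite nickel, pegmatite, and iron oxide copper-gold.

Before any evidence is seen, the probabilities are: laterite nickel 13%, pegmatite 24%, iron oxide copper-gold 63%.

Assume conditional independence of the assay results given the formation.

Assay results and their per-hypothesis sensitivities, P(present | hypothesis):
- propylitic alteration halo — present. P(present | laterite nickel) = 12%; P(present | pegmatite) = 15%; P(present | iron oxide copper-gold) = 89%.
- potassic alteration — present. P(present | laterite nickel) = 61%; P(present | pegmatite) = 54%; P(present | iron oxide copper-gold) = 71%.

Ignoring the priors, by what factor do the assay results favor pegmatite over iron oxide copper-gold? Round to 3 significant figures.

0.128

Take the product of per-assay result likelihoods under each hypothesis, then divide.
  pegmatite: 0.15 × 0.54 = 0.081
  iron oxide copper-gold: 0.89 × 0.71 = 0.6319
Bayes factor = 0.081 / 0.6319 ≈ 0.128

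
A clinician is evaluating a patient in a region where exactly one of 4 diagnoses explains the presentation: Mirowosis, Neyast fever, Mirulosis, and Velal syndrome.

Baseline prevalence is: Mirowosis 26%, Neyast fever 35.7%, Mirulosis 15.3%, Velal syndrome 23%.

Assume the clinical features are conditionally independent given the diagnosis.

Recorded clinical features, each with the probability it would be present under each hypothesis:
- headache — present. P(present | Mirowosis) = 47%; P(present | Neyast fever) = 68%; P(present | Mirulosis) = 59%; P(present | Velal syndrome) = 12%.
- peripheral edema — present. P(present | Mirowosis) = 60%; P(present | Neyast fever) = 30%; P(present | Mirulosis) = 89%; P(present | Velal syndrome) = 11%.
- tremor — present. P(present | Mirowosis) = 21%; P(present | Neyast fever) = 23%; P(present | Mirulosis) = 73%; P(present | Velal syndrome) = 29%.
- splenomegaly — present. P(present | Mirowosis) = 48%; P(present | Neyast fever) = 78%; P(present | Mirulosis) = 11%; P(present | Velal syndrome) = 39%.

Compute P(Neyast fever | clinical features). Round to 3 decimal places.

0.479

For each hypothesis, the unnormalized posterior weight is prior × product of the clinical feature likelihoods:
  Mirowosis: 0.260 × 0.47 × 0.60 × 0.21 × 0.48 = 0.0073907
  Neyast fever: 0.357 × 0.68 × 0.30 × 0.23 × 0.78 = 0.013065
  Mirulosis: 0.153 × 0.59 × 0.89 × 0.73 × 0.11 = 0.0064513
  Velal syndrome: 0.230 × 0.12 × 0.11 × 0.29 × 0.39 = 0.00034337
Marginal likelihood of the evidence = 0.027251.
P(Neyast fever | evidence) = 0.013065 / 0.027251 ≈ 0.479.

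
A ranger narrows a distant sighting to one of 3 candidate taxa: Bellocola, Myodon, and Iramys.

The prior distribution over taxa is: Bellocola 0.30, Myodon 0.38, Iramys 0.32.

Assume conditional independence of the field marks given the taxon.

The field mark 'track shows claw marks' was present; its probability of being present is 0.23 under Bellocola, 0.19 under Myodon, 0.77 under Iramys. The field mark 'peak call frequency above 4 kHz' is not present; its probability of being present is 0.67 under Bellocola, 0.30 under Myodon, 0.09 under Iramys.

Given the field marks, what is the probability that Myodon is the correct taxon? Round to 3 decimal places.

0.170

For each hypothesis, the unnormalized posterior weight is prior × product of the field mark likelihoods (using 1 − P(present | H) for each absent field mark):
  Bellocola: 0.30 × 0.23 × (1 − 0.67) = 0.02277
  Myodon: 0.38 × 0.19 × (1 − 0.30) = 0.05054
  Iramys: 0.32 × 0.77 × (1 − 0.09) = 0.22422
Marginal likelihood of the evidence = 0.29753.
P(Myodon | evidence) = 0.05054 / 0.29753 ≈ 0.170.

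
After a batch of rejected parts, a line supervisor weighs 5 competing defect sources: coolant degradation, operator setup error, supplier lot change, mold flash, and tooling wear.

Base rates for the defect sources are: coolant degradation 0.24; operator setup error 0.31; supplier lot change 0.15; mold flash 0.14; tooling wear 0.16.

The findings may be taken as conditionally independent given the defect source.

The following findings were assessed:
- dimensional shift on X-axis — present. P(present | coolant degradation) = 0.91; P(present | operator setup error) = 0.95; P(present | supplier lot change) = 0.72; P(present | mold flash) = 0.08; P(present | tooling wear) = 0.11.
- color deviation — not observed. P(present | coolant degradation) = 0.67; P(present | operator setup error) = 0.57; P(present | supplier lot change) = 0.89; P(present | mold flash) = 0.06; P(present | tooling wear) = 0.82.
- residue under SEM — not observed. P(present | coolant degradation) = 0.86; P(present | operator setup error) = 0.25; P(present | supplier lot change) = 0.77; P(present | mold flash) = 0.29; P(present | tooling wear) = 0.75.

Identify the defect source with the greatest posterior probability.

operator setup error

For each hypothesis, the unnormalized posterior weight is prior × product of the finding likelihoods (using 1 − P(present | H) for each absent finding):
  coolant degradation: 0.24 × 0.91 × (1 − 0.67) × (1 − 0.86) = 0.01009
  operator setup error: 0.31 × 0.95 × (1 − 0.57) × (1 − 0.25) = 0.094976
  supplier lot change: 0.15 × 0.72 × (1 − 0.89) × (1 − 0.77) = 0.0027324
  mold flash: 0.14 × 0.08 × (1 − 0.06) × (1 − 0.29) = 0.0074749
  tooling wear: 0.16 × 0.11 × (1 − 0.82) × (1 − 0.75) = 0.000792
The unnormalized weights sum to 0.11607.
P(coolant degradation | evidence) ≈ 0.01009 / 0.11607 ≈ 0.087
P(operator setup error | evidence) ≈ 0.094976 / 0.11607 ≈ 0.818
P(supplier lot change | evidence) ≈ 0.0027324 / 0.11607 ≈ 0.024
P(mold flash | evidence) ≈ 0.0074749 / 0.11607 ≈ 0.064
P(tooling wear | evidence) ≈ 0.000792 / 0.11607 ≈ 0.007
The largest is 0.818, so operator setup error is most probable.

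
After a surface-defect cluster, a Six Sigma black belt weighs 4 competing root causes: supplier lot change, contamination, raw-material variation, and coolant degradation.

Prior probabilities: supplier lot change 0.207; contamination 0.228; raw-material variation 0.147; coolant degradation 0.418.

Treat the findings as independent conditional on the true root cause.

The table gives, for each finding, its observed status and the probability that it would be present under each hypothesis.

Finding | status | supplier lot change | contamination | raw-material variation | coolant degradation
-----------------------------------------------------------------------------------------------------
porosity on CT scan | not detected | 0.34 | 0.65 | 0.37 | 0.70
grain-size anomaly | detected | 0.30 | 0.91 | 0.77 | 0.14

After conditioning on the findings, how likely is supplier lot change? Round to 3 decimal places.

0.202

Multiply each prior by the joint likelihood of the evidence pattern (using 1 − P(present | H) for each absent finding):
  supplier lot change: 0.207 × (1 − 0.34) × 0.30 = 0.040986
  contamination: 0.228 × (1 − 0.65) × 0.91 = 0.072618
  raw-material variation: 0.147 × (1 − 0.37) × 0.77 = 0.07131
  coolant degradation: 0.418 × (1 − 0.70) × 0.14 = 0.017556
The unnormalized weights sum to 0.20247.
P(supplier lot change | evidence) = 0.040986 / 0.20247 ≈ 0.202.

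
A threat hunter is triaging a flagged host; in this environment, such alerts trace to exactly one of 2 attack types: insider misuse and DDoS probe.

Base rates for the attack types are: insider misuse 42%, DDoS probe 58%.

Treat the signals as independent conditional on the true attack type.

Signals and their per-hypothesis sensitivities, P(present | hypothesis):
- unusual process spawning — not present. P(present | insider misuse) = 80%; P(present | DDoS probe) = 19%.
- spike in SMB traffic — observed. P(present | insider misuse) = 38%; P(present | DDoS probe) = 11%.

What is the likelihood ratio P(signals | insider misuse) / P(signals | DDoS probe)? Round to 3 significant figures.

0.853

Joint likelihood of the signal pattern under each hypothesis (using 1 − P(present | H) for each absent signal):
  insider misuse: (1 − 0.80) × 0.38 = 0.076
  DDoS probe: (1 − 0.19) × 0.11 = 0.0891
Bayes factor = 0.076 / 0.0891 ≈ 0.853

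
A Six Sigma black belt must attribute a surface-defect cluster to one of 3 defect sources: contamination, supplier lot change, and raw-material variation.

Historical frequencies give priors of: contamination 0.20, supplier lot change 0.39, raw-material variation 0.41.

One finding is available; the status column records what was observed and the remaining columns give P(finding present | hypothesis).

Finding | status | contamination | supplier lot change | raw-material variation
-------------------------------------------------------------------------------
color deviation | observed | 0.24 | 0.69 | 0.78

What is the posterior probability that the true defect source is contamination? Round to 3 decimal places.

0.075

By Bayes' rule, the unnormalized weight for each hypothesis is prior × likelihood:
  contamination: 0.20 × 0.24 = 0.048
  supplier lot change: 0.39 × 0.69 = 0.2691
  raw-material variation: 0.41 × 0.78 = 0.3198
Normalizing constant Z = 0.048 + 0.2691 + 0.3198 = 0.6369.
P(contamination | evidence) = 0.048 / 0.6369 ≈ 0.075.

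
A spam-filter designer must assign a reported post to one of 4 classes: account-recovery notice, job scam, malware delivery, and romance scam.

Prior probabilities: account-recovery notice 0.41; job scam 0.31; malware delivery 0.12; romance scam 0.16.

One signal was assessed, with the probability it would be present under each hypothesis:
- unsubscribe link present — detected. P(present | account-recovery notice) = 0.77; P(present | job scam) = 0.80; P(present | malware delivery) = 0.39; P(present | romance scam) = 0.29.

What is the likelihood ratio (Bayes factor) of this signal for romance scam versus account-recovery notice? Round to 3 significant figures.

0.377

The Bayes factor is the ratio of the two likelihoods.
  romance scam: 0.29
  account-recovery notice: 0.77
Bayes factor = 0.29 / 0.77 ≈ 0.377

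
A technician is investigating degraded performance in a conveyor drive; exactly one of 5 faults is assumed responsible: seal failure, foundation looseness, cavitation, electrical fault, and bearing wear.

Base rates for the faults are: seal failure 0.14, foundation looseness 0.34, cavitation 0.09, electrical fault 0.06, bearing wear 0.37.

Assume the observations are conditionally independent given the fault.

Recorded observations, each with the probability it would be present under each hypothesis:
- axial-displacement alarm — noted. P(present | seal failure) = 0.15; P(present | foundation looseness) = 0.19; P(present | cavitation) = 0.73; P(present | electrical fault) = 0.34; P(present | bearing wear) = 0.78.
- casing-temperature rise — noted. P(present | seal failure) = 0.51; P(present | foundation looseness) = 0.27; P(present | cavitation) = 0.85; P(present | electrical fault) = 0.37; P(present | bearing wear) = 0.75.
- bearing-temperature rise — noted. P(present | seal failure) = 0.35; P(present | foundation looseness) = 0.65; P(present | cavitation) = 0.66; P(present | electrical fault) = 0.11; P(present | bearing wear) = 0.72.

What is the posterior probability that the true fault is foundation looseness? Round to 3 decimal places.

0.054

Multiply each prior by the joint likelihood of the evidence pattern:
  seal failure: 0.14 × 0.15 × 0.51 × 0.35 = 0.0037485
  foundation looseness: 0.34 × 0.19 × 0.27 × 0.65 = 0.011337
  cavitation: 0.09 × 0.73 × 0.85 × 0.66 = 0.036858
  electrical fault: 0.06 × 0.34 × 0.37 × 0.11 = 0.00083028
  bearing wear: 0.37 × 0.78 × 0.75 × 0.72 = 0.15584
The unnormalized weights sum to 0.20862.
P(foundation looseness | evidence) = 0.011337 / 0.20862 ≈ 0.054.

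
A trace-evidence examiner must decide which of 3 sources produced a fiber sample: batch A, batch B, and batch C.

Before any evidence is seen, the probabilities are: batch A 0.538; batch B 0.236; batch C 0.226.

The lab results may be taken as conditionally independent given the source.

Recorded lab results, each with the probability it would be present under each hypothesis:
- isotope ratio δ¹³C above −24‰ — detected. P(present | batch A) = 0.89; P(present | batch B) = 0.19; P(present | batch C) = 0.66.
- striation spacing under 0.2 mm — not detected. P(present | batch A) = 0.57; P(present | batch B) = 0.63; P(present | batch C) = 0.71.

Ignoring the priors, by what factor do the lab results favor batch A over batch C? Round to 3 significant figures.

2.00

The Bayes factor is the ratio of the joint likelihoods of the lab result pattern under the two hypotheses (using 1 − P(present | H) for each absent lab result).
  batch A: 0.89 × (1 − 0.57) = 0.3827
  batch C: 0.66 × (1 − 0.71) = 0.1914
Bayes factor = 0.3827 / 0.1914 ≈ 2.00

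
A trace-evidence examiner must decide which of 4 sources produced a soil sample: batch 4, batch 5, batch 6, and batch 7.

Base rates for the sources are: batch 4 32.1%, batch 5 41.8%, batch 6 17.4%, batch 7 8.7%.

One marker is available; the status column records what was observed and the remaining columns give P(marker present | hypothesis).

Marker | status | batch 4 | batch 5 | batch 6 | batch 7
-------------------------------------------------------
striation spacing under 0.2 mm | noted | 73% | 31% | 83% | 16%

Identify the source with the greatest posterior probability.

Multiply each prior by the likelihood of the marker:
  batch 4: 0.321 × 0.73 = 0.23433
  batch 5: 0.418 × 0.31 = 0.12958
  batch 6: 0.174 × 0.83 = 0.14442
  batch 7: 0.087 × 0.16 = 0.01392
Normalizing constant Z = 0.23433 + 0.12958 + 0.14442 + 0.01392 = 0.52225.
P(batch 4 | evidence) ≈ 0.23433 / 0.52225 ≈ 0.449
P(batch 5 | evidence) ≈ 0.12958 / 0.52225 ≈ 0.248
P(batch 6 | evidence) ≈ 0.14442 / 0.52225 ≈ 0.277
P(batch 7 | evidence) ≈ 0.01392 / 0.52225 ≈ 0.027
The largest is 0.449, so batch 4 is most probable.

batch 4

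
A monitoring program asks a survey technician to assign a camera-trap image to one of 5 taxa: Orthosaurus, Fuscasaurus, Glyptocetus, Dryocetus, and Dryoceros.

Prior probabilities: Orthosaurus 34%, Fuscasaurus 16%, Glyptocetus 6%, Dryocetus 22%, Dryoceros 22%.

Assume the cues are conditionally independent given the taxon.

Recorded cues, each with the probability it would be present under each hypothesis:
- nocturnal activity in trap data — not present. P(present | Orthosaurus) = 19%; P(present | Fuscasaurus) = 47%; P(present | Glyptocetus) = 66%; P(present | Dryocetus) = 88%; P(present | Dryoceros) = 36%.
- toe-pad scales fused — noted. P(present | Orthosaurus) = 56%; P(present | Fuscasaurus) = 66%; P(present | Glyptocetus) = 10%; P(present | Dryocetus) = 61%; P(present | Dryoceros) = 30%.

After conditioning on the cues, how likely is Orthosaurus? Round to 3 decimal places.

0.570

For each hypothesis, the unnormalized posterior weight is prior × product of the cue likelihoods (using 1 − P(present | H) for each absent cue):
  Orthosaurus: 0.34 × (1 − 0.19) × 0.56 = 0.15422
  Fuscasaurus: 0.16 × (1 − 0.47) × 0.66 = 0.055968
  Glyptocetus: 0.06 × (1 − 0.66) × 0.10 = 0.00204
  Dryocetus: 0.22 × (1 − 0.88) × 0.61 = 0.016104
  Dryoceros: 0.22 × (1 − 0.36) × 0.30 = 0.04224
The unnormalized weights sum to 0.27058.
P(Orthosaurus | evidence) = 0.15422 / 0.27058 ≈ 0.570.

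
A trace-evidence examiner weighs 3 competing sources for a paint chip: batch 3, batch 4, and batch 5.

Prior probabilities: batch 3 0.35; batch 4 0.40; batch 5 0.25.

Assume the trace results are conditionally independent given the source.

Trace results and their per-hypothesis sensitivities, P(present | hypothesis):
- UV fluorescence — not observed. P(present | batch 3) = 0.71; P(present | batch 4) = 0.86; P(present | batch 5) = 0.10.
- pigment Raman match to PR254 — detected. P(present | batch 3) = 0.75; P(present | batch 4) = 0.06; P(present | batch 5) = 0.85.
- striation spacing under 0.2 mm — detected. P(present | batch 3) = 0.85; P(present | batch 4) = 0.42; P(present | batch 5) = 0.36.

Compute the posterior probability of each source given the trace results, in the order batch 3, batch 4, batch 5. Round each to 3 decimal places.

0.479, 0.010, 0.510

By Bayes' rule with conditional independence, the unnormalized weight for each hypothesis is prior × ∏ likelihoods (using 1 − P(present | H) for each absent trace result):
  batch 3: 0.35 × (1 − 0.71) × 0.75 × 0.85 = 0.064706
  batch 4: 0.40 × (1 − 0.86) × 0.06 × 0.42 = 0.0014112
  batch 5: 0.25 × (1 − 0.10) × 0.85 × 0.36 = 0.06885
Marginal likelihood of the evidence = 0.13497.
P(batch 3 | evidence) = 0.064706 / 0.13497 ≈ 0.479
P(batch 4 | evidence) = 0.0014112 / 0.13497 ≈ 0.010
P(batch 5 | evidence) = 0.06885 / 0.13497 ≈ 0.510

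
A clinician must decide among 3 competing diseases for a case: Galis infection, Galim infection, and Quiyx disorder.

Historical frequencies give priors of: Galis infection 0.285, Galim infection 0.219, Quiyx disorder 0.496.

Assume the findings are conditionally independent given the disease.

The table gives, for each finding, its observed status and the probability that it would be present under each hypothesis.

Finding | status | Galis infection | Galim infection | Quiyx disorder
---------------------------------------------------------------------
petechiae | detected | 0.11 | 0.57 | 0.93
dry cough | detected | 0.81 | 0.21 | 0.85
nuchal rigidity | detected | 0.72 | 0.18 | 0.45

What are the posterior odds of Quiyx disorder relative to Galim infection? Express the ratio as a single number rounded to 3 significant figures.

The normalizing constant cancels in an odds ratio, so compute prior × likelihood for the two hypotheses only:
  Quiyx disorder: 0.496 × 0.93 × 0.85 × 0.45 = 0.17644
  Galim infection: 0.219 × 0.57 × 0.21 × 0.18 = 0.0047186
Odds(Quiyx disorder : Galim infection) = 0.17644 / 0.0047186 ≈ 37.4.

37.4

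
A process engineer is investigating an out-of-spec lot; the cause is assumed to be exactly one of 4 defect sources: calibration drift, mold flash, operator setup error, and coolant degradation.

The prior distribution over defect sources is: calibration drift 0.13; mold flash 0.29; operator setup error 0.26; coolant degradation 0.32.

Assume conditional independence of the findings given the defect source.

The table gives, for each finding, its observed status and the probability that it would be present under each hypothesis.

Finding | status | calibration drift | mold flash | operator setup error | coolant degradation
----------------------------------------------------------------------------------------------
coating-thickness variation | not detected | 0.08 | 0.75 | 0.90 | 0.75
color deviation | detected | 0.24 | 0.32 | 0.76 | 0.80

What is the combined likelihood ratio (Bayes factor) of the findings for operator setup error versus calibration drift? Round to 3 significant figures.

Take the product of per-finding likelihoods under each hypothesis (using 1 − P(present | H) for each absent finding), then divide.
  operator setup error: (1 − 0.90) × 0.76 = 0.076
  calibration drift: (1 − 0.08) × 0.24 = 0.2208
Bayes factor = 0.076 / 0.2208 ≈ 0.344

0.344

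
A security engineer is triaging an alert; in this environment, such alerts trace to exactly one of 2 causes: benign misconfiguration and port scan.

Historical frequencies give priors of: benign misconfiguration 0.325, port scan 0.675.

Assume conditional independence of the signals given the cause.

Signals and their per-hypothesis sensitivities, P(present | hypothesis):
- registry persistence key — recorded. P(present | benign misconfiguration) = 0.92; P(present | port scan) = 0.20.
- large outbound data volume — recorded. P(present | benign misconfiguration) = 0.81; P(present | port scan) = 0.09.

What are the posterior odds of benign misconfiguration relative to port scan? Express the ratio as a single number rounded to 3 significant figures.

19.9

Unnormalized posterior weight (prior times the signal likelihoods) for each of the two hypotheses:
  benign misconfiguration: 0.325 × 0.92 × 0.81 = 0.24219
  port scan: 0.675 × 0.20 × 0.09 = 0.01215
Odds(benign misconfiguration : port scan) = 0.24219 / 0.01215 ≈ 19.9.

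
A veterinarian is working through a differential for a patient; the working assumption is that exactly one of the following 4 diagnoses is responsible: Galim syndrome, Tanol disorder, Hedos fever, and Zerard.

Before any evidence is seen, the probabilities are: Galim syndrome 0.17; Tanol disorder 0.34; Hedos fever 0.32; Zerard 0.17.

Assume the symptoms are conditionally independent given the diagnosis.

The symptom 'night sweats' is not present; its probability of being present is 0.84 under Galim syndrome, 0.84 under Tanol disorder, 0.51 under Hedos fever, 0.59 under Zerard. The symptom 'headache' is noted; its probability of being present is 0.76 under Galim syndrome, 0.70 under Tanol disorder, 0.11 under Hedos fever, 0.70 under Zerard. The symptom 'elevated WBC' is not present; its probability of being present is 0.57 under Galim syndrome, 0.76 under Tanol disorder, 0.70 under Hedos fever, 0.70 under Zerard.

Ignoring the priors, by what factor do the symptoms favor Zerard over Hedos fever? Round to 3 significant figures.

Joint likelihood of the symptom pattern under each hypothesis (using 1 − P(present | H) for each absent symptom):
  Zerard: (1 − 0.59) × 0.70 × (1 − 0.70) = 0.0861
  Hedos fever: (1 − 0.51) × 0.11 × (1 − 0.70) = 0.01617
Bayes factor = 0.0861 / 0.01617 ≈ 5.32

5.32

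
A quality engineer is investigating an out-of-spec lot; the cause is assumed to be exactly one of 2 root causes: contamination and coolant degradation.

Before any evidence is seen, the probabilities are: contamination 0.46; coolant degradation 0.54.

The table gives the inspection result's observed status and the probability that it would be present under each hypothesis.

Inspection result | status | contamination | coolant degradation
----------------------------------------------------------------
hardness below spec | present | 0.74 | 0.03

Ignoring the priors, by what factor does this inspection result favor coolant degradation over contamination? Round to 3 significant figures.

0.0405

Likelihood of this inspection result under each hypothesis:
  coolant degradation: 0.03
  contamination: 0.74
Bayes factor = 0.03 / 0.74 ≈ 0.0405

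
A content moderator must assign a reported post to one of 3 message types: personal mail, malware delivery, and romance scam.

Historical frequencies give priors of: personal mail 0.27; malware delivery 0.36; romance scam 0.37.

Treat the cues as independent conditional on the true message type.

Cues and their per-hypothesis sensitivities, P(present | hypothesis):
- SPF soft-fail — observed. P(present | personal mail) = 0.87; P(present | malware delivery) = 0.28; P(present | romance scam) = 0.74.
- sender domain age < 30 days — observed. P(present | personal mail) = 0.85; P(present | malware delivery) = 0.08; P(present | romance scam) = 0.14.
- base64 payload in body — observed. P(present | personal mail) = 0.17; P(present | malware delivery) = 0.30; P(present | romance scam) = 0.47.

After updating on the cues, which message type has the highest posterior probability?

By Bayes' rule with conditional independence, the unnormalized weight for each hypothesis is prior × ∏ likelihoods:
  personal mail: 0.27 × 0.87 × 0.85 × 0.17 = 0.033943
  malware delivery: 0.36 × 0.28 × 0.08 × 0.30 = 0.0024192
  romance scam: 0.37 × 0.74 × 0.14 × 0.47 = 0.018016
Marginal likelihood of the evidence = 0.054378.
P(personal mail | evidence) ≈ 0.033943 / 0.054378 ≈ 0.624
P(malware delivery | evidence) ≈ 0.0024192 / 0.054378 ≈ 0.044
P(romance scam | evidence) ≈ 0.018016 / 0.054378 ≈ 0.331
The largest is 0.624, so personal mail is most probable.

personal mail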